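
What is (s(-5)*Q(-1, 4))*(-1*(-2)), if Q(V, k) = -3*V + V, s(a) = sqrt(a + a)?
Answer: 4*I*sqrt(10) ≈ 12.649*I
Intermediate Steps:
s(a) = sqrt(2)*sqrt(a) (s(a) = sqrt(2*a) = sqrt(2)*sqrt(a))
Q(V, k) = -2*V
(s(-5)*Q(-1, 4))*(-1*(-2)) = ((sqrt(2)*sqrt(-5))*(-2*(-1)))*(-1*(-2)) = ((sqrt(2)*(I*sqrt(5)))*2)*2 = ((I*sqrt(10))*2)*2 = (2*I*sqrt(10))*2 = 4*I*sqrt(10)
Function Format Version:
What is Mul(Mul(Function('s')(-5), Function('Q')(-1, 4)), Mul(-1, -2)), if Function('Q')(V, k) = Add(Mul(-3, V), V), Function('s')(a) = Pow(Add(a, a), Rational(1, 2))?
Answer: Mul(4, I, Pow(10, Rational(1, 2))) ≈ Mul(12.649, I)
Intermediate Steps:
Function('s')(a) = Mul(Pow(2, Rational(1, 2)), Pow(a, Rational(1, 2))) (Function('s')(a) = Pow(Mul(2, a), Rational(1, 2)) = Mul(Pow(2, Rational(1, 2)), Pow(a, Rational(1, 2))))
Function('Q')(V, k) = Mul(-2, V)
Mul(Mul(Function('s')(-5), Function('Q')(-1, 4)), Mul(-1, -2)) = Mul(Mul(Mul(Pow(2, Rational(1, 2)), Pow(-5, Rational(1, 2))), Mul(-2, -1)), Mul(-1, -2)) = Mul(Mul(Mul(Pow(2, Rational(1, 2)), Mul(I, Pow(5, Rational(1, 2)))), 2), 2) = Mul(Mul(Mul(I, Pow(10, Rational(1, 2))), 2), 2) = Mul(Mul(2, I, Pow(10, Rational(1, 2))), 2) = Mul(4, I, Pow(10, Rational(1, 2)))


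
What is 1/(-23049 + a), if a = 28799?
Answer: 1/5750 ≈ 0.00017391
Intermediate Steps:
1/(-23049 + a) = 1/(-23049 + 28799) = 1/5750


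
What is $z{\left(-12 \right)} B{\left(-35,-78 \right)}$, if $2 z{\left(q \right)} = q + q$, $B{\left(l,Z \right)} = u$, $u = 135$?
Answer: $-1620$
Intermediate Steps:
$B{\left(l,Z \right)} = 135$
$z{\left(q \right)} = q$ ($z{\left(q \right)} = \frac{q + q}{2} = \frac{2 q}{2} = q$)
$z{\left(-12 \right)} B{\left(-35,-78 \right)} = \left(-12\right) 135 = -1620$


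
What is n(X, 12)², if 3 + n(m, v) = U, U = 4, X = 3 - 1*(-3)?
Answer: 1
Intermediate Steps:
X = 6 (X = 3 + 3 = 6)
n(m, v) = 1 (n(m, v) = -3 + 4 = 1)
n(X, 12)² = 1² = 1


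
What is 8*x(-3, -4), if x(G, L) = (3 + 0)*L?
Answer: -96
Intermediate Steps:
x(G, L) = 3*L
8*x(-3, -4) = 8*(3*(-4)) = 8*(-12) = -96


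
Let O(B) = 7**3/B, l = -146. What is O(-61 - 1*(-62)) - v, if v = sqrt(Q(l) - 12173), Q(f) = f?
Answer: 343 - I*sqrt(12319) ≈ 343.0 - 110.99*I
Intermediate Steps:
O(B) = 343/B
v = I*sqrt(12319) (v = sqrt(-146 - 12173) = sqrt(-12319) = I*sqrt(12319) ≈ 110.99*I)
O(-61 - 1*(-62)) - v = 343/(-61 - 1*(-62)) - I*sqrt(12319) = 343/(-61 + 62) - I*sqrt(12319) = 343/1 - I*sqrt(12319) = 343*1 - I*sqrt(12319) = 343 - I*sqrt(12319)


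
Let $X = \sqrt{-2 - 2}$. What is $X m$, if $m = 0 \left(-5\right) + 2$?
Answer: $4 i \approx 4.0 i$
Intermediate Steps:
$m = 2$ ($m = 0 + 2 = 2$)
$X = 2 i$ ($X = \sqrt{-2 + \left(-2 + 0\right)} = \sqrt{-2 - 2} = \sqrt{-4} = 2 i \approx 2.0 i$)
$X m = 2 i 2 = 4 i$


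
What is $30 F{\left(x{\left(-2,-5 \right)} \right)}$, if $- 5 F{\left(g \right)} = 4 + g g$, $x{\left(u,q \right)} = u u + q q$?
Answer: $-5070$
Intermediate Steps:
$x{\left(u,q \right)} = q^{2} + u^{2}$ ($x{\left(u,q \right)} = u^{2} + q^{2} = q^{2} + u^{2}$)
$F{\left(g \right)} = - \frac{4}{5} - \frac{g^{2}}{5}$ ($F{\left(g \right)} = - \frac{4 + g g}{5} = - \frac{4 + g^{2}}{5} = - \frac{4}{5} - \frac{g^{2}}{5}$)
$30 F{\left(x{\left(-2,-5 \right)} \right)} = 30 \left(- \frac{4}{5} - \frac{\left(\left(-5\right)^{2} + \left(-2\right)^{2}\right)^{2}}{5}\right) = 30 \left(- \frac{4}{5} - \frac{\left(25 + 4\right)^{2}}{5}\right) = 30 \left(- \frac{4}{5} - \frac{29^{2}}{5}\right) = 30 \left(- \frac{4}{5} - \frac{841}{5}\right) = 30 \left(-169\right) = -5070$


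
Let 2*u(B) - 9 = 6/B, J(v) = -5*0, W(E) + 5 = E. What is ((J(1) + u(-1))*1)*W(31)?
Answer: 39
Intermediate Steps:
W(E) = -5 + E
J(v) = 0
u(B) = 9/2 + 3/B (u(B) = 9/2 + (6/B)/2 = 9/2 + 3/B)
((J(1) + u(-1))*1)*W(31) = ((0 + (9/2 + 3/(-1)))*1)*(-5 + 31) = ((0 + (9/2 + 3*(-1)))*1)*26 = ((0 + (9/2 - 3))*1)*26 = ((0 + 3/2)*1)*26 = ((3/2)*1)*26 = (3/2)*26 = 39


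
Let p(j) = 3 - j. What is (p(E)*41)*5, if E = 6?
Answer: -615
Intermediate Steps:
(p(E)*41)*5 = ((3 - 1*6)*41)*5 = ((3 - 6)*41)*5 = -3*41*5 = -123*5 = -615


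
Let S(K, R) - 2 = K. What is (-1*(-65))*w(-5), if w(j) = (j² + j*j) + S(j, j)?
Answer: 3055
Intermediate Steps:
S(K, R) = 2 + K
w(j) = 2 + j + 2*j² (w(j) = (j² + j*j) + (2 + j) = (j² + j²) + (2 + j) = 2*j² + (2 + j) = 2 + j + 2*j²)
(-1*(-65))*w(-5) = (-1*(-65))*(2 - 5 + 2*(-5)²) = 65*(2 - 5 + 2*25) = 65*(2 - 5 + 50) = 65*47 = 3055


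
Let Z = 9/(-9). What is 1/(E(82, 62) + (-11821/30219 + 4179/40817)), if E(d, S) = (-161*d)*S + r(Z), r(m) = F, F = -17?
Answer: -25172427/20604670838651 ≈ -1.2217e-6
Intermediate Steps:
Z = -1 (Z = 9*(-⅑) = -1)
r(m) = -17
E(d, S) = -17 - 161*S*d (E(d, S) = (-161*d)*S - 17 = -161*S*d - 17 = -17 - 161*S*d)
1/(E(82, 62) + (-11821/30219 + 4179/40817)) = 1/((-17 - 161*62*82) + (-11821/30219 + 4179/40817)) = 1/((-17 - 818524) + (-11821*1/30219 + 4179*(1/40817))) = 1/(-818541 + (-11821/30219 + 597/5831)) = 1/(-818541 - 7269644/25172427) = 1/(-20604670838651/25172427) = -25172427/20604670838651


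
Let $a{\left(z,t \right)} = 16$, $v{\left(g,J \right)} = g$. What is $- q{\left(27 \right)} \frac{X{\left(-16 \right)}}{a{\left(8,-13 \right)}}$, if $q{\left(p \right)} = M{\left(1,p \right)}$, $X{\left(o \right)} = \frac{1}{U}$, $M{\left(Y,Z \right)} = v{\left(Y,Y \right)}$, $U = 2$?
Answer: $- \frac{1}{32} \approx -0.03125$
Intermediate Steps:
$M{\left(Y,Z \right)} = Y$
$X{\left(o \right)} = \frac{1}{2}$
$q{\left(p \right)} = 1$
$- q{\left(27 \right)} \frac{X{\left(-16 \right)}}{a{\left(8,-13 \right)}} = - 1 \frac{1}{2 \cdot 16} = - 1 \cdot \frac{1}{2} \cdot \frac{1}{16} = - \frac{1}{32}$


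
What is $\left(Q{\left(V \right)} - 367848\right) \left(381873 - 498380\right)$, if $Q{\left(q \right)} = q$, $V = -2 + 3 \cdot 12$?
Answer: $42852905698$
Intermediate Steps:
$V = 34$ ($V = -2 + 36 = 34$)
$\left(Q{\left(V \right)} - 367848\right) \left(381873 - 498380\right) = \left(34 - 367848\right) \left(381873 - 498380\right) = \left(-367814\right) \left(-116507\right) = 42852905698$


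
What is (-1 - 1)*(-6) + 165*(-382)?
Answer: -63018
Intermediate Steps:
(-1 - 1)*(-6) + 165*(-382) = -2*(-6) - 63030 = 12 - 63030 = -63018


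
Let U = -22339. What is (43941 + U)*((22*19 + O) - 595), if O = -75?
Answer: -5443704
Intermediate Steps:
(43941 + U)*((22*19 + O) - 595) = (43941 - 22339)*((22*19 - 75) - 595) = 21602*((418 - 75) - 595) = 21602*(343 - 595) = 21602*(-252) = -5443704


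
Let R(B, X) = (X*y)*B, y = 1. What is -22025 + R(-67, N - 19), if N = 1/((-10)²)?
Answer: -2075267/100 ≈ -20753.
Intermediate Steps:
N = 1/100 ≈ 0.010000
R(B, X) = B*X (R(B, X) = (X*1)*B = X*B = B*X)
-22025 + R(-67, N - 19) = -22025 - 67*(1/100 - 19) = -22025 - 67*(-1899/100) = -22025 + 127233/100 = -2075267/100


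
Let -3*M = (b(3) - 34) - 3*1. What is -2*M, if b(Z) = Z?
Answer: -68/3 ≈ -22.667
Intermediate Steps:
M = 34/3 (M = -((3 - 34) - 3*1)/3 = -(-31 - 3)/3 = -1/3*(-34) = 34/3 ≈ 11.333)
-2*M = -2*34/3 = -68/3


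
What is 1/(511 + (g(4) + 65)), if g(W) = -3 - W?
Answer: 1/569 ≈ 0.0017575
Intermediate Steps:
1/(511 + (g(4) + 65)) = 1/(511 + ((-3 - 1*4) + 65)) = 1/(511 + ((-3 - 4) + 65)) = 1/(511 + (-7 + 65)) = 1/(511 + 58) = 1/569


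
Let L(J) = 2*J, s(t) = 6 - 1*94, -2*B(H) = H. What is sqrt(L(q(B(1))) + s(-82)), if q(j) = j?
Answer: I*sqrt(89) ≈ 9.434*I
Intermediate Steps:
B(H) = -H/2
s(t) = -88 (s(t) = 6 - 94 = -88)
sqrt(L(q(B(1))) + s(-82)) = sqrt(2*(-1/2*1) - 88) = sqrt(2*(-1/2) - 88) = sqrt(-1 - 88) = sqrt(-89) = I*sqrt(89)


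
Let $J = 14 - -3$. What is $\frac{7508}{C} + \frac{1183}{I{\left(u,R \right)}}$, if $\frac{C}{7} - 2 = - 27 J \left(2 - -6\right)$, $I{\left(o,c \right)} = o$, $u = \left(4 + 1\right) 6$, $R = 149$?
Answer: $\frac{3016603}{77070} \approx 39.141$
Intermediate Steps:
$u = 30$ ($u = 5 \cdot 6 = 30$)
$J = 17$ ($J = 14 + 3 = 17$)
$C = -25690$ ($C = 14 + 7 \left(-27\right) 17 \left(2 - -6\right) = 14 + 7 \left(- 459 \left(2 + 6\right)\right) = 14 + 7 \left(\left(-459\right) 8\right) = 14 + 7 \left(-3672\right) = 14 - 25704 = -25690$)
$\frac{7508}{C} + \frac{1183}{I{\left(u,R \right)}} = \frac{7508}{-25690} + \frac{1183}{30} = 7508 \left(- \frac{1}{25690}\right) + 1183 \cdot \frac{1}{30} = - \frac{3754}{12845} + \frac{1183}{30} = \frac{3016603}{77070}$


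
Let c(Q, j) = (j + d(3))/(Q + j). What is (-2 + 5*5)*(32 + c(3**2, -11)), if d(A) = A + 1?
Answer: 1633/2 ≈ 816.50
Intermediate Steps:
d(A) = 1 + A
c(Q, j) = (4 + j)/(Q + j) (c(Q, j) = (j + (1 + 3))/(Q + j) = (j + 4)/(Q + j) = (4 + j)/(Q + j))
(-2 + 5*5)*(32 + c(3**2, -11)) = (-2 + 5*5)*(32 + (4 - 11)/(3**2 - 11)) = (-2 + 25)*(32 - 7/(9 - 11)) = 23*(32 - 7/(-2)) = 23*(32 - 1/2*(-7)) = 23*(32 + 7/2) = 23*(71/2) = 1633/2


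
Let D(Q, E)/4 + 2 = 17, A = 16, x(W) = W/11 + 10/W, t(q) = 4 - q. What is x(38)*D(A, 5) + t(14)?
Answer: 44530/209 ≈ 213.06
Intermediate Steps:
x(W) = 10/W + W/11 (x(W) = W*(1/11) + 10/W = W/11 + 10/W = 10/W + W/11)
D(Q, E) = 60 (D(Q, E) = -8 + 4*17 = -8 + 68 = 60)
x(38)*D(A, 5) + t(14) = (10/38 + (1/11)*38)*60 + (4 - 1*14) = (10*(1/38) + 38/11)*60 + (4 - 14) = (5/19 + 38/11)*60 - 10 = (777/209)*60 - 10 = 46620/209 - 10 = 44530/209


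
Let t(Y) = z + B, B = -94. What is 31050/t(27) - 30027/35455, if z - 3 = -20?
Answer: -368070249/1311835 ≈ -280.58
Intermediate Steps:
z = -17 (z = 3 - 20 = -17)
t(Y) = -111 (t(Y) = -17 - 94 = -111)
31050/t(27) - 30027/35455 = 31050/(-111) - 30027/35455 = 31050*(-1/111) - 30027*1/35455 = -10350/37 - 30027/35455 = -368070249/1311835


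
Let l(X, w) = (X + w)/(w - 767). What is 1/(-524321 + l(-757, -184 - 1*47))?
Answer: -499/261635685 ≈ -1.9072e-6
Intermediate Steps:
l(X, w) = (X + w)/(-767 + w)
1/(-524321 + l(-757, -184 - 1*47)) = 1/(-524321 + (-757 + (-184 - 1*47))/(-767 + (-184 - 1*47))) = 1/(-524321 + (-757 + (-184 - 47))/(-767 + (-184 - 47))) = 1/(-524321 + (-757 - 231)/(-767 - 231)) = 1/(-524321 - 988/(-998)) = 1/(-524321 - 1/998*(-988)) = 1/(-524321 + 494/499) = 1/(-261635685/499) = -499/261635685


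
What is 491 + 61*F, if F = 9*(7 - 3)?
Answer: 2687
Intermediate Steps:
F = 36 (F = 9*4 = 36)
491 + 61*F = 491 + 61*36 = 491 + 2196 = 2687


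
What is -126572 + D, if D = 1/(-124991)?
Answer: -15820360853/124991 ≈ -1.2657e+5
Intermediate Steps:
D = -1/124991 ≈ -8.0006e-6
-126572 + D = -126572 - 1/124991 = -15820360853/124991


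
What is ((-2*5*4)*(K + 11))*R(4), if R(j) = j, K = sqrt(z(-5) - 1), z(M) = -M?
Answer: -2080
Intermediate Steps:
K = 2 (K = sqrt(-1*(-5) - 1) = sqrt(5 - 1) = sqrt(4) = 2)
((-2*5*4)*(K + 11))*R(4) = ((-2*5*4)*(2 + 11))*4 = (-10*4*13)*4 = -40*13*4 = -520*4 = -2080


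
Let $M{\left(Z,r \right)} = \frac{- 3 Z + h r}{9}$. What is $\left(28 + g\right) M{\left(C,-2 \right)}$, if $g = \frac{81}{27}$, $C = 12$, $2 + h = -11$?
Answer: $- \frac{310}{9} \approx -34.444$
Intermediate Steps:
$h = -13$ ($h = -2 - 11 = -13$)
$g = 3$ ($g = 81 \cdot \frac{1}{27} = 3$)
$M{\left(Z,r \right)} = - \frac{13 r}{9} - \frac{Z}{3}$ ($M{\left(Z,r \right)} = \frac{- 3 Z - 13 r}{9} = \left(- 13 r - 3 Z\right) \frac{1}{9} = - \frac{13 r}{9} - \frac{Z}{3}$)
$\left(28 + g\right) M{\left(C,-2 \right)} = \left(28 + 3\right) \left(\left(- \frac{13}{9}\right) \left(-2\right) - 4\right) = 31 \left(\frac{26}{9} - 4\right) = 31 \left(- \frac{10}{9}\right) = - \frac{310}{9}$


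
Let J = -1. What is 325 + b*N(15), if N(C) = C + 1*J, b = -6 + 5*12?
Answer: 1081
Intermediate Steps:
b = 54 (b = -6 + 60 = 54)
N(C) = -1 + C (N(C) = C + 1*(-1) = C - 1 = -1 + C)
325 + b*N(15) = 325 + 54*(-1 + 15) = 325 + 54*14 = 325 + 756 = 1081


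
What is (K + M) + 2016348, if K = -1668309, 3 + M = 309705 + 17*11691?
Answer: 856488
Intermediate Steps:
M = 508449 (M = -3 + (309705 + 17*11691) = -3 + (309705 + 198747) = -3 + 508452 = 508449)
(K + M) + 2016348 = (-1668309 + 508449) + 2016348 = -1159860 + 2016348 = 856488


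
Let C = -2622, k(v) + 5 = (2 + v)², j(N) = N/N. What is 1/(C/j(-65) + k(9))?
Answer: -1/2506 ≈ -0.00039904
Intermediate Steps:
j(N) = 1
k(v) = -5 + (2 + v)²
1/(C/j(-65) + k(9)) = 1/(-2622/1 + (-5 + (2 + 9)²)) = 1/(-2622*1 + (-5 + 11²)) = 1/(-2622 + (-5 + 121)) = 1/(-2622 + 116) = 1/(-2506) = -1/2506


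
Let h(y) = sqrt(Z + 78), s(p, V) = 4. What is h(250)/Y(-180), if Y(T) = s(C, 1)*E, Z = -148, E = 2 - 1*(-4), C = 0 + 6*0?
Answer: I*sqrt(70)/24 ≈ 0.34861*I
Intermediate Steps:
C = 0 (C = 0 + 0 = 0)
E = 6 (E = 2 + 4 = 6)
Y(T) = 24 (Y(T) = 4*6 = 24)
h(y) = I*sqrt(70) (h(y) = sqrt(-148 + 78) = sqrt(-70) = I*sqrt(70))
h(250)/Y(-180) = (I*sqrt(70))/24 = (I*sqrt(70))*(1/24) = I*sqrt(70)/24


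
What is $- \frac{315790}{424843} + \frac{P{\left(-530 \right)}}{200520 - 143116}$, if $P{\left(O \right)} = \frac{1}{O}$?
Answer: $- \frac{9607633279643}{12925474413160} \approx -0.74331$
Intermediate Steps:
$- \frac{315790}{424843} + \frac{P{\left(-530 \right)}}{200520 - 143116} = - \frac{315790}{424843} + \frac{1}{\left(-530\right) \left(200520 - 143116\right)} = \left(-315790\right) \frac{1}{424843} - \frac{1}{530 \cdot 57404} = - \frac{315790}{424843} - \frac{1}{30424120} = - \frac{9607633279643}{12925474413160}$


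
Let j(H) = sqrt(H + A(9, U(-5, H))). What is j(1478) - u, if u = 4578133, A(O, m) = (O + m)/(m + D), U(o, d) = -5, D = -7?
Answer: -4578133 + sqrt(13299)/3 ≈ -4.5781e+6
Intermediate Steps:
A(O, m) = (O + m)/(-7 + m) (A(O, m) = (O + m)/(m - 7) = (O + m)/(-7 + m))
j(H) = sqrt(-1/3 + H) (j(H) = sqrt(H + (9 - 5)/(-7 - 5)) = sqrt(H + 4/(-12)) = sqrt(H - 1/12*4) = sqrt(H - 1/3) = sqrt(-1/3 + H))
j(1478) - u = sqrt(-3 + 9*1478)/3 - 1*4578133 = sqrt(-3 + 13302)/3 - 4578133 = sqrt(13299)/3 - 4578133 = -4578133 + sqrt(13299)/3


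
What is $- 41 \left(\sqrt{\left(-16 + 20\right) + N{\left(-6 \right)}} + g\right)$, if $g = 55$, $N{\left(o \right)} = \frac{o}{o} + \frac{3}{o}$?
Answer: $-2255 - \frac{123 \sqrt{2}}{2} \approx -2342.0$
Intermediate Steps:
$N{\left(o \right)} = 1 + \frac{3}{o}$
$- 41 \left(\sqrt{\left(-16 + 20\right) + N{\left(-6 \right)}} + g\right) = - 41 \left(\sqrt{\left(-16 + 20\right) + \frac{3 - 6}{-6}} + 55\right) = - 41 \left(\sqrt{4 - - \frac{1}{2}} + 55\right) = - 41 \left(\sqrt{4 + \frac{1}{2}} + 55\right) = - 41 \left(\sqrt{\frac{9}{2}} + 55\right) = - 41 \left(\frac{3 \sqrt{2}}{2} + 55\right) = - 41 \left(55 + \frac{3 \sqrt{2}}{2}\right) = -2255 - \frac{123 \sqrt{2}}{2}$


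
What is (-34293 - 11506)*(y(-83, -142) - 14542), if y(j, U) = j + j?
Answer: 673611692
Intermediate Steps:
y(j, U) = 2*j
(-34293 - 11506)*(y(-83, -142) - 14542) = (-34293 - 11506)*(2*(-83) - 14542) = -45799*(-166 - 14542) = -45799*(-14708) = 673611692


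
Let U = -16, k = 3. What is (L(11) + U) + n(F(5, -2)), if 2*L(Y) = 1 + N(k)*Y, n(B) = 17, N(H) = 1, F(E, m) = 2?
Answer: 7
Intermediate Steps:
L(Y) = ½ + Y/2 (L(Y) = (1 + 1*Y)/2 = (1 + Y)/2 = ½ + Y/2)
(L(11) + U) + n(F(5, -2)) = ((½ + (½)*11) - 16) + 17 = ((½ + 11/2) - 16) + 17 = (6 - 16) + 17 = -10 + 17 = 7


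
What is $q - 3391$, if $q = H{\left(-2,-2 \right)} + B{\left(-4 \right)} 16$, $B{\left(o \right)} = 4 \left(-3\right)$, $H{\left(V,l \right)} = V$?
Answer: $-3585$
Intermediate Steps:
$B{\left(o \right)} = -12$
$q = -194$ ($q = -2 - 192 = -194$)
$q - 3391 = -194 - 3391 = -3585$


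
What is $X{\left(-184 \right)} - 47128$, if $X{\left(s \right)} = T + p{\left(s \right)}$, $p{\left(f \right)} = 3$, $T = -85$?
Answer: $-47210$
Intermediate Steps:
$X{\left(s \right)} = -82$ ($X{\left(s \right)} = -85 + 3 = -82$)
$X{\left(-184 \right)} - 47128 = -82 - 47128 = -47210$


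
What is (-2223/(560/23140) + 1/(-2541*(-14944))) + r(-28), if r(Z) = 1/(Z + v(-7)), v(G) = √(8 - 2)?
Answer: -1356863268004339/14771381856 - √6/778 ≈ -91858.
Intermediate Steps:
v(G) = √6
r(Z) = 1/(Z + √6)
(-2223/(560/23140) + 1/(-2541*(-14944))) + r(-28) = (-2223/(560/23140) + 1/(-2541*(-14944))) + 1/(-28 + √6) = (-2223/(560*(1/23140)) - 1/2541*(-1/14944)) + 1/(-28 + √6) = (-2223/28/1157 + 1/37972704) + 1/(-28 + √6) = (-2223*1157/28 + 1/37972704) + 1/(-28 + √6) = (-2572011/28 + 1/37972704) + 1/(-28 + √6) = -3488079013847/37972704 + 1/(-28 + √6)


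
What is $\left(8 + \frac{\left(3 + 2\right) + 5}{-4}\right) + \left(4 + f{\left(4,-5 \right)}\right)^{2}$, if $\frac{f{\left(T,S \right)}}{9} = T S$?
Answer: $\frac{61963}{2} \approx 30982.0$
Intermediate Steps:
$f{\left(T,S \right)} = 9 S T$ ($f{\left(T,S \right)} = 9 T S = 9 S T$)
$\left(8 + \frac{\left(3 + 2\right) + 5}{-4}\right) + \left(4 + f{\left(4,-5 \right)}\right)^{2} = \left(8 + \frac{\left(3 + 2\right) + 5}{-4}\right) + \left(4 + 9 \left(-5\right) 4\right)^{2} = \left(8 + \left(5 + 5\right) \left(- \frac{1}{4}\right)\right) + \left(4 - 180\right)^{2} = \left(8 + 10 \left(- \frac{1}{4}\right)\right) + \left(-176\right)^{2} = \left(8 - \frac{5}{2}\right) + 30976 = \frac{11}{2} + 30976 = \frac{61963}{2}$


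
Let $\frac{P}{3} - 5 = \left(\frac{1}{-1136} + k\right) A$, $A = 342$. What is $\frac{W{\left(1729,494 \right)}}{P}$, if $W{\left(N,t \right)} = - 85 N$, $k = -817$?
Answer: $\frac{11925160}{68016207} \approx 0.17533$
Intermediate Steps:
$P = - \frac{476113449}{568}$ ($P = 15 + 3 \left(\frac{1}{-1136} - 817\right) 342 = 15 + 3 \left(- \frac{1}{1136} - 817\right) 342 = 15 + 3 \left(\left(- \frac{928113}{1136}\right) 342\right) = 15 + 3 \left(- \frac{158707323}{568}\right) = 15 - \frac{476121969}{568} = - \frac{476113449}{568} \approx -8.3823 \cdot 10^{5}$)
$\frac{W{\left(1729,494 \right)}}{P} = \frac{\left(-85\right) 1729}{- \frac{476113449}{568}} = \left(-146965\right) \left(- \frac{568}{476113449}\right) = \frac{11925160}{68016207}$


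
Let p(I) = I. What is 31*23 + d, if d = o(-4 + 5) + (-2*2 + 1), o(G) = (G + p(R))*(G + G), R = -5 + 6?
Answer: 714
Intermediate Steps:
R = 1
o(G) = 2*G*(1 + G) (o(G) = (G + 1)*(G + G) = (1 + G)*(2*G) = 2*G*(1 + G))
d = 1 (d = 2*(-4 + 5)*(1 + (-4 + 5)) + (-2*2 + 1) = 2*1*(1 + 1) + (-4 + 1) = 2*1*2 - 3 = 4 - 3 = 1)
31*23 + d = 31*23 + 1 = 713 + 1 = 714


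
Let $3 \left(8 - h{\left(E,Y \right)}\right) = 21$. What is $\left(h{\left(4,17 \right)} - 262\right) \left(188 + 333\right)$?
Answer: $-135981$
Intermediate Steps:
$h{\left(E,Y \right)} = 1$ ($h{\left(E,Y \right)} = 8 - 7 = 1$)
$\left(h{\left(4,17 \right)} - 262\right) \left(188 + 333\right) = \left(1 - 262\right) \left(188 + 333\right) = \left(-261\right) 521 = -135981$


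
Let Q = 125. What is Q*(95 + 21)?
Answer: 14500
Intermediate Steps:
Q*(95 + 21) = 125*(95 + 21) = 125*116 = 14500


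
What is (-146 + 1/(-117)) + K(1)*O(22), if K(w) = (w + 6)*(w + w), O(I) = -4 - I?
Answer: -59671/117 ≈ -510.01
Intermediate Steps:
K(w) = 2*w*(6 + w) (K(w) = (6 + w)*(2*w) = 2*w*(6 + w))
(-146 + 1/(-117)) + K(1)*O(22) = (-146 + 1/(-117)) + (2*1*(6 + 1))*(-4 - 1*22) = (-146 - 1/117) + (2*1*7)*(-4 - 22) = -17083/117 + 14*(-26) = -17083/117 - 364 = -59671/117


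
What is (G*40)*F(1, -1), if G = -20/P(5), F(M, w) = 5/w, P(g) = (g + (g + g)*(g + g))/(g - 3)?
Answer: 1600/21 ≈ 76.190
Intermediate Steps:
P(g) = (g + 4*g**2)/(-3 + g) (P(g) = (g + (2*g)*(2*g))/(-3 + g) = (g + 4*g**2)/(-3 + g))
G = -8/21 (G = -20*(-3 + 5)/(5*(1 + 4*5)) = -20*2/(5*(1 + 20)) = -20/(5*(1/2)*21) = -20/105/2 = -20*2/105 = -8/21 ≈ -0.38095)
(G*40)*F(1, -1) = (-8/21*40)*(5/(-1)) = -1600*(-1)/21 = -320/21*(-5) = 1600/21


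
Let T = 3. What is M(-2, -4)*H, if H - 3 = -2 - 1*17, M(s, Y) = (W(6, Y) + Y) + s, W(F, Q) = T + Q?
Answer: 112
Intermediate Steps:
W(F, Q) = 3 + Q
M(s, Y) = 3 + s + 2*Y (M(s, Y) = ((3 + Y) + Y) + s = (3 + 2*Y) + s = 3 + s + 2*Y)
H = -16 (H = 3 + (-2 - 1*17) = 3 + (-2 - 17) = 3 - 19 = -16)
M(-2, -4)*H = (3 - 2 + 2*(-4))*(-16) = (3 - 2 - 8)*(-16) = -7*(-16) = 112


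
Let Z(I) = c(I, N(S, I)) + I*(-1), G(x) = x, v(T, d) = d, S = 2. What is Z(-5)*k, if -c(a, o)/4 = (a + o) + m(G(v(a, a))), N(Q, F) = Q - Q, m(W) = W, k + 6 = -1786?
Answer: -80640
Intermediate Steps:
k = -1792 (k = -6 - 1786 = -1792)
N(Q, F) = 0
c(a, o) = -8*a - 4*o (c(a, o) = -4*((a + o) + a) = -4*(o + 2*a) = -8*a - 4*o)
Z(I) = -9*I (Z(I) = (-8*I - 4*0) + I*(-1) = (-8*I + 0) - I = -8*I - I = -9*I)
Z(-5)*k = -9*(-5)*(-1792) = 45*(-1792) = -80640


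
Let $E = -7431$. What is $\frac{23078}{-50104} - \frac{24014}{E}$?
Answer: $\frac{515852419}{186161412} \approx 2.771$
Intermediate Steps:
$\frac{23078}{-50104} - \frac{24014}{E} = \frac{23078}{-50104} - \frac{24014}{-7431} = 23078 \left(- \frac{1}{50104}\right) - - \frac{24014}{7431} = - \frac{11539}{25052} + \frac{24014}{7431} = \frac{515852419}{186161412}$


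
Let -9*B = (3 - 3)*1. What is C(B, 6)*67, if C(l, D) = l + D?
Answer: 402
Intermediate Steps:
B = 0 (B = -(3 - 3)/9 = -0 = -1/9*0 = 0)
C(l, D) = D + l
C(B, 6)*67 = (6 + 0)*67 = 6*67 = 402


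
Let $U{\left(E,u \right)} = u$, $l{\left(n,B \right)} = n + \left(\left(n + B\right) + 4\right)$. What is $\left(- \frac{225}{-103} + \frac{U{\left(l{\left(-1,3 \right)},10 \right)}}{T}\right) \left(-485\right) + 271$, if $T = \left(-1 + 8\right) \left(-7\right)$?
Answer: $- \frac{3479838}{5047} \approx -689.49$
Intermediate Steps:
$l{\left(n,B \right)} = 4 + B + 2 n$ ($l{\left(n,B \right)} = n + \left(\left(B + n\right) + 4\right) = n + \left(4 + B + n\right) = 4 + B + 2 n$)
$T = -49$ ($T = 7 \left(-7\right) = -49$)
$\left(- \frac{225}{-103} + \frac{U{\left(l{\left(-1,3 \right)},10 \right)}}{T}\right) \left(-485\right) + 271 = \left(- \frac{225}{-103} + \frac{10}{-49}\right) \left(-485\right) + 271 = \left(\left(-225\right) \left(- \frac{1}{103}\right) + 10 \left(- \frac{1}{49}\right)\right) \left(-485\right) + 271 = \left(\frac{225}{103} - \frac{10}{49}\right) \left(-485\right) + 271 = \frac{9995}{5047} \left(-485\right) + 271 = - \frac{4847575}{5047} + 271 = - \frac{3479838}{5047}$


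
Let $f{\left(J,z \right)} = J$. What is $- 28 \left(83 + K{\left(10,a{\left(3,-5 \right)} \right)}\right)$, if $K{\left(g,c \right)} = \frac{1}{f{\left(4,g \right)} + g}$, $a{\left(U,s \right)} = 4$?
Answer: $-2326$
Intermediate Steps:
$K{\left(g,c \right)} = \frac{1}{4 + g}$
$- 28 \left(83 + K{\left(10,a{\left(3,-5 \right)} \right)}\right) = - 28 \left(83 + \frac{1}{4 + 10}\right) = - 28 \left(83 + \frac{1}{14}\right) = \left(-28\right) \frac{1163}{14} = -2326$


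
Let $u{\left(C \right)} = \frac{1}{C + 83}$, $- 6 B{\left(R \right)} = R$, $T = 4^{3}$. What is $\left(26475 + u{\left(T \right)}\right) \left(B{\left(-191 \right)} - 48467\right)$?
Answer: $- \frac{565503722843}{441} \approx -1.2823 \cdot 10^{9}$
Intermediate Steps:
$T = 64$
$B{\left(R \right)} = - \frac{R}{6}$
$u{\left(C \right)} = \frac{1}{83 + C}$
$\left(26475 + u{\left(T \right)}\right) \left(B{\left(-191 \right)} - 48467\right) = \left(26475 + \frac{1}{83 + 64}\right) \left(\left(- \frac{1}{6}\right) \left(-191\right) - 48467\right) = \left(26475 + \frac{1}{147}\right) \left(\frac{191}{6} - 48467\right) = \left(26475 + \frac{1}{147}\right) \left(- \frac{290611}{6}\right) = \frac{3891826}{147} \left(- \frac{290611}{6}\right) = - \frac{565503722843}{441}$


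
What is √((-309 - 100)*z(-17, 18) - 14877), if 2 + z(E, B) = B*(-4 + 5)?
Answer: I*√21421 ≈ 146.36*I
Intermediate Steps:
z(E, B) = -2 + B (z(E, B) = -2 + B*(-4 + 5) = -2 + B*1 = -2 + B)
√((-309 - 100)*z(-17, 18) - 14877) = √((-309 - 100)*(-2 + 18) - 14877) = √(-409*16 - 14877) = √(-6544 - 14877) = √(-21421) = I*√21421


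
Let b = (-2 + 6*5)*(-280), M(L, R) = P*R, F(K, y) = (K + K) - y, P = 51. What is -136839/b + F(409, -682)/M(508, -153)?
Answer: 351998239/20391840 ≈ 17.262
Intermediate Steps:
F(K, y) = -y + 2*K (F(K, y) = 2*K - y = -y + 2*K)
M(L, R) = 51*R
b = -7840 (b = (-2 + 30)*(-280) = 28*(-280) = -7840)
-136839/b + F(409, -682)/M(508, -153) = -136839/(-7840) + (-1*(-682) + 2*409)/((51*(-153))) = -136839*(-1/7840) + (682 + 818)/(-7803) = 136839/7840 + 1500*(-1/7803) = 136839/7840 - 500/2601 = 351998239/20391840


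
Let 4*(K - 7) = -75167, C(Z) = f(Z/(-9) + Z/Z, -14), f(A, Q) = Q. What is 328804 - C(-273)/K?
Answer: 24706003700/75139 ≈ 3.2880e+5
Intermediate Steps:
C(Z) = -14
K = -75139/4 (K = 7 + (1/4)*(-75167) = 7 - 75167/4 = -75139/4 ≈ -18785.)
328804 - C(-273)/K = 328804 - (-14)/(-75139/4) = 328804 - (-14)*(-4)/75139 = 328804 - 1*56/75139 = 328804 - 56/75139 = 24706003700/75139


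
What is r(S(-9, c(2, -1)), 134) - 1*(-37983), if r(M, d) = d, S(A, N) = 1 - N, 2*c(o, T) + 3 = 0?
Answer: 38117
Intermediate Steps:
c(o, T) = -3/2 (c(o, T) = -3/2 + (½)*0 = -3/2 + 0 = -3/2)
r(S(-9, c(2, -1)), 134) - 1*(-37983) = 134 - 1*(-37983) = 134 + 37983 = 38117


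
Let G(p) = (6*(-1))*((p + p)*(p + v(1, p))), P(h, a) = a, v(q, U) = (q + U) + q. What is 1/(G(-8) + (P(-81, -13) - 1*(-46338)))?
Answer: 1/44981 ≈ 2.2232e-5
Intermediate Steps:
v(q, U) = U + 2*q (v(q, U) = (U + q) + q = U + 2*q)
G(p) = -12*p*(2 + 2*p) (G(p) = (6*(-1))*((p + p)*(p + (p + 2*1))) = -6*2*p*(p + (p + 2)) = -6*2*p*(p + (2 + p)) = -6*2*p*(2 + 2*p) = -12*p*(2 + 2*p))
1/(G(-8) + (P(-81, -13) - 1*(-46338))) = 1/(-24*(-8)*(1 - 8) + (-13 - 1*(-46338))) = 1/(-24*(-8)*(-7) + (-13 + 46338)) = 1/(-1344 + 46325) = 1/44981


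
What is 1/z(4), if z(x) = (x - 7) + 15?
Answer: 1/12 ≈ 0.083333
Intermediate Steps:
z(x) = 8 + x (z(x) = (-7 + x) + 15 = 8 + x)
1/z(4) = 1/(8 + 4) = 1/12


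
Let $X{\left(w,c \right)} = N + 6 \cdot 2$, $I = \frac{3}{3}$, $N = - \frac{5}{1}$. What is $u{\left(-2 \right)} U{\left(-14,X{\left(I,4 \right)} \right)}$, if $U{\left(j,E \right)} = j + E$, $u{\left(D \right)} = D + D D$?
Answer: $-14$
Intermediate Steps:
$N = -5$ ($N = \left(-5\right) 1 = -5$)
$u{\left(D \right)} = D + D^{2}$
$I = 1$ ($I = 3 \cdot \frac{1}{3} = 1$)
$X{\left(w,c \right)} = 7$ ($X{\left(w,c \right)} = -5 + 6 \cdot 2 = -5 + 12 = 7$)
$U{\left(j,E \right)} = E + j$
$u{\left(-2 \right)} U{\left(-14,X{\left(I,4 \right)} \right)} = - 2 \left(1 - 2\right) \left(7 - 14\right) = \left(-2\right) \left(-1\right) \left(-7\right) = 2 \left(-7\right) = -14$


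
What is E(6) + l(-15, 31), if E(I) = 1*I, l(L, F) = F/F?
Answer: 7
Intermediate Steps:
l(L, F) = 1
E(I) = I
E(6) + l(-15, 31) = 6 + 1 = 7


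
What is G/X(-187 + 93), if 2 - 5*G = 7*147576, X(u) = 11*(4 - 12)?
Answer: 103303/44 ≈ 2347.8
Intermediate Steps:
X(u) = -88 (X(u) = 11*(-8) = -88)
G = -206606 (G = ⅖ - 7*147576/5 = ⅖ - ⅕*1033032 = ⅖ - 1033032/5 = -206606)
G/X(-187 + 93) = -206606/(-88) = -206606*(-1/88) = 103303/44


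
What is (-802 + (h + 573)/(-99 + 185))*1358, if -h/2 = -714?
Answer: -45473309/43 ≈ -1.0575e+6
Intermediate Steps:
h = 1428 (h = -2*(-714) = 1428)
(-802 + (h + 573)/(-99 + 185))*1358 = (-802 + (1428 + 573)/(-99 + 185))*1358 = (-802 + 2001/86)*1358 = -66971/86*1358 = -45473309/43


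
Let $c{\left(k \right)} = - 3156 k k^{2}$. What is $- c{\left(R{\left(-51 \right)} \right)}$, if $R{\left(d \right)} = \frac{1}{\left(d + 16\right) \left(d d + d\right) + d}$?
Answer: $- \frac{1052}{237381960245967} \approx -4.4317 \cdot 10^{-12}$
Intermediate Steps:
$R{\left(d \right)} = \frac{1}{d + \left(16 + d\right) \left(d + d^{2}\right)}$ ($R{\left(d \right)} = \frac{1}{\left(16 + d\right) \left(d^{2} + d\right) + d} = \frac{1}{\left(16 + d\right) \left(d + d^{2}\right) + d} = \frac{1}{d + \left(16 + d\right) \left(d + d^{2}\right)}$)
$c{\left(k \right)} = - 3156 k^{3}$
$- c{\left(R{\left(-51 \right)} \right)} = - \left(-3156\right) \left(\frac{1}{\left(-51\right) \left(17 + \left(-51\right)^{2} + 17 \left(-51\right)\right)}\right)^{3} = - \left(-3156\right) \left(- \frac{1}{51 \left(17 + 2601 - 867\right)}\right)^{3} = - \left(-3156\right) \left(- \frac{1}{51 \cdot 1751}\right)^{3} = - \left(-3156\right) \left(\left(- \frac{1}{51}\right) \frac{1}{1751}\right)^{3} = - \left(-3156\right) \left(- \frac{1}{89301}\right)^{3} = - \frac{\left(-3156\right) \left(-1\right)}{712145880737901} = \left(-1\right) \frac{1052}{237381960245967} = - \frac{1052}{237381960245967}$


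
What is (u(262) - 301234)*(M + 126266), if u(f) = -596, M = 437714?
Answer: -170226083400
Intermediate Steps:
(u(262) - 301234)*(M + 126266) = (-596 - 301234)*(437714 + 126266) = -301830*563980 = -170226083400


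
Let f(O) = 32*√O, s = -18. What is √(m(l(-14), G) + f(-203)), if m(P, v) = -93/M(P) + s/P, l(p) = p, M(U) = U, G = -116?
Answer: √(1554 + 6272*I*√203)/14 ≈ 15.23 + 14.968*I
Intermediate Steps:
m(P, v) = -111/P (m(P, v) = -93/P - 18/P = -111/P)
√(m(l(-14), G) + f(-203)) = √(-111/(-14) + 32*√(-203)) = √(-111*(-1/14) + 32*(I*√203)) = √(111/14 + 32*I*√203)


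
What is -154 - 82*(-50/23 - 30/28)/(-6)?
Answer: -191609/966 ≈ -198.35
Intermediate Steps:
-154 - 82*(-50/23 - 30/28)/(-6) = -154 - 82*(-50*1/23 - 30*1/28)*(-1)/6 = -154 - 82*(-50/23 - 15/14)*(-1)/6 = -154 - (-42845)*(-1)/(161*6) = -154 - 82*1045/1932 = -154 - 42845/966 = -191609/966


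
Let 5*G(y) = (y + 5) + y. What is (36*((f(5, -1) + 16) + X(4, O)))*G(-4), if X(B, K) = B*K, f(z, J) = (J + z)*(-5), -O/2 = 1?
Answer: 1296/5 ≈ 259.20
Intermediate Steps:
O = -2 (O = -2*1 = -2)
f(z, J) = -5*J - 5*z
G(y) = 1 + 2*y/5 (G(y) = ((y + 5) + y)/5 = ((5 + y) + y)/5 = (5 + 2*y)/5 = 1 + 2*y/5)
(36*((f(5, -1) + 16) + X(4, O)))*G(-4) = (36*(((-5*(-1) - 5*5) + 16) + 4*(-2)))*(1 + (⅖)*(-4)) = (36*(((5 - 25) + 16) - 8))*(1 - 8/5) = (36*((-20 + 16) - 8))*(-⅗) = (36*(-4 - 8))*(-⅗) = (36*(-12))*(-⅗) = -432*(-⅗) = 1296/5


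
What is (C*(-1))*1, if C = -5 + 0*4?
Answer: 5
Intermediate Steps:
C = -5 (C = -5 + 0 = -5)
(C*(-1))*1 = -5*(-1)*1 = 5*1 = 5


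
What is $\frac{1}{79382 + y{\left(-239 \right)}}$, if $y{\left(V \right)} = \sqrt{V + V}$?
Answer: $\frac{39691}{3150751201} - \frac{i \sqrt{478}}{6301502402} \approx 1.2597 \cdot 10^{-5} - 3.4695 \cdot 10^{-9} i$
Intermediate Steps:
$y{\left(V \right)} = \sqrt{2} \sqrt{V}$ ($y{\left(V \right)} = \sqrt{2 V} = \sqrt{2} \sqrt{V}$)
$\frac{1}{79382 + y{\left(-239 \right)}} = \frac{1}{79382 + \sqrt{2} \sqrt{-239}} = \frac{1}{79382 + \sqrt{2} i \sqrt{239}} = \frac{1}{79382 + i \sqrt{478}}$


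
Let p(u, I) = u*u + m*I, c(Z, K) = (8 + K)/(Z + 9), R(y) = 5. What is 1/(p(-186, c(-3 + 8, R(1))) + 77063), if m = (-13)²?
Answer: 14/1565423 ≈ 8.9433e-6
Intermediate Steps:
m = 169
c(Z, K) = (8 + K)/(9 + Z)
p(u, I) = u² + 169*I (p(u, I) = u*u + 169*I = u² + 169*I)
1/(p(-186, c(-3 + 8, R(1))) + 77063) = 1/(((-186)² + 169*((8 + 5)/(9 + (-3 + 8)))) + 77063) = 1/((34596 + 169*(13/(9 + 5))) + 77063) = 1/((34596 + 169*(13/14)) + 77063) = 1/((34596 + 2197/14) + 77063) = 1/(486541/14 + 77063) = 1/(1565423/14) = 14/1565423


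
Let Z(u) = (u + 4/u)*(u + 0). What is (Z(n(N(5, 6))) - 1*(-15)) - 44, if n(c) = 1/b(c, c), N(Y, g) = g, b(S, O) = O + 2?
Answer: -1599/64 ≈ -24.984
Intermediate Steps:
b(S, O) = 2 + O
n(c) = 1/(2 + c)
Z(u) = u*(u + 4/u) (Z(u) = (u + 4/u)*u = u*(u + 4/u))
(Z(n(N(5, 6))) - 1*(-15)) - 44 = ((4 + (1/(2 + 6))²) - 1*(-15)) - 44 = ((4 + (1/8)²) + 15) - 44 = ((4 + (⅛)²) + 15) - 44 = ((4 + 1/64) + 15) - 44 = (257/64 + 15) - 44 = 1217/64 - 44 = -1599/64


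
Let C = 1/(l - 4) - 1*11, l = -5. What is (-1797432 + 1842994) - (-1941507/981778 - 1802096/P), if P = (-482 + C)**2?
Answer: 31471839223214065/690605226094 ≈ 45571.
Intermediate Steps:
C = -100/9 (C = 1/(-5 - 4) - 1*11 = 1/(-9) - 11 = -1/9 - 11 = -100/9 ≈ -11.111)
P = 19695844/81 (P = (-482 - 100/9)**2 = (-4438/9)**2 = 19695844/81 ≈ 2.4316e+5)
(-1797432 + 1842994) - (-1941507/981778 - 1802096/P) = (-1797432 + 1842994) - (-1941507/981778 - 1802096/19695844/81) = 45562 - (-1941507*1/981778 - 1802096*81/19695844) = 45562 - (-1941507/981778 - 36492444/4923961) = 45562 - 1*(-6483911919237/690605226094) = 45562 + 6483911919237/690605226094 = 31471839223214065/690605226094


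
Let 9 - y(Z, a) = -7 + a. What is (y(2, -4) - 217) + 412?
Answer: 215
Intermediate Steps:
y(Z, a) = 16 - a (y(Z, a) = 9 - (-7 + a) = 9 + (7 - a) = 16 - a)
(y(2, -4) - 217) + 412 = ((16 - 1*(-4)) - 217) + 412 = ((16 + 4) - 217) + 412 = (20 - 217) + 412 = -197 + 412 = 215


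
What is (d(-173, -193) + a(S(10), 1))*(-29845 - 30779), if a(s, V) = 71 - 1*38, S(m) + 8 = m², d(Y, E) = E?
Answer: 9699840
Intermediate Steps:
S(m) = -8 + m²
a(s, V) = 33 (a(s, V) = 71 - 38 = 33)
(d(-173, -193) + a(S(10), 1))*(-29845 - 30779) = (-193 + 33)*(-29845 - 30779) = -160*(-60624) = 9699840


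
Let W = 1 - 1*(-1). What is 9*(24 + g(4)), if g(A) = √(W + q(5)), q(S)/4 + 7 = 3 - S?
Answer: 216 + 9*I*√34 ≈ 216.0 + 52.479*I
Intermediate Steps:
q(S) = -16 - 4*S (q(S) = -28 + 4*(3 - S) = -28 + (12 - 4*S) = -16 - 4*S)
W = 2 (W = 1 + 1 = 2)
g(A) = I*√34 (g(A) = √(2 + (-16 - 4*5)) = √(2 + (-16 - 20)) = √(2 - 36) = √(-34) = I*√34)
9*(24 + g(4)) = 9*(24 + I*√34) = 216 + 9*I*√34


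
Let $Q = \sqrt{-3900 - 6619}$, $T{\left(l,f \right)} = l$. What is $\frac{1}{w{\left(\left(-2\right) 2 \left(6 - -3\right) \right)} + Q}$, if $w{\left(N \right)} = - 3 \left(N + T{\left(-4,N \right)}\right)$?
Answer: $\frac{120}{24919} - \frac{i \sqrt{10519}}{24919} \approx 0.0048156 - 0.0041158 i$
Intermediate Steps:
$Q = i \sqrt{10519}$ ($Q = \sqrt{-10519} = i \sqrt{10519} \approx 102.56 i$)
$w{\left(N \right)} = 12 - 3 N$ ($w{\left(N \right)} = - 3 \left(N - 4\right) = - 3 \left(-4 + N\right) = 12 - 3 N$)
$\frac{1}{w{\left(\left(-2\right) 2 \left(6 - -3\right) \right)} + Q} = \frac{1}{\left(12 - 3 \left(-2\right) 2 \left(6 - -3\right)\right) + i \sqrt{10519}} = \frac{1}{\left(12 - 3 \left(- 4 \left(6 + 3\right)\right)\right) + i \sqrt{10519}} = \frac{1}{\left(12 - 3 \left(\left(-4\right) 9\right)\right) + i \sqrt{10519}} = \frac{1}{\left(12 - -108\right) + i \sqrt{10519}} = \frac{1}{\left(12 + 108\right) + i \sqrt{10519}} = \frac{1}{120 + i \sqrt{10519}}$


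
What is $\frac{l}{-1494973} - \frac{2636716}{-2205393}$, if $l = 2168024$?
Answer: $- \frac{839525724764}{3297002989389} \approx -0.25463$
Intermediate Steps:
$\frac{l}{-1494973} - \frac{2636716}{-2205393} = \frac{2168024}{-1494973} - \frac{2636716}{-2205393} = 2168024 \left(- \frac{1}{1494973}\right) - - \frac{2636716}{2205393} = - \frac{2168024}{1494973} + \frac{2636716}{2205393} = - \frac{839525724764}{3297002989389}$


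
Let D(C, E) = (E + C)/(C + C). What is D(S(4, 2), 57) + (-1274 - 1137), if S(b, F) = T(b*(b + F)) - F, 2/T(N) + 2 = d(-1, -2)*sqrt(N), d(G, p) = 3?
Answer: -55774/23 - 19*sqrt(6)/46 ≈ -2426.0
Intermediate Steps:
T(N) = 2/(-2 + 3*sqrt(N))
S(b, F) = -F + 2/(-2 + 3*sqrt(b*(F + b))) (S(b, F) = 2/(-2 + 3*sqrt(b*(b + F))) - F = 2/(-2 + 3*sqrt(b*(F + b))) - F = -F + 2/(-2 + 3*sqrt(b*(F + b))))
D(C, E) = (C + E)/(2*C) (D(C, E) = (C + E)/((2*C)) = (C + E)*(1/(2*C)) = (C + E)/(2*C))
D(S(4, 2), 57) + (-1274 - 1137) = ((-1*2 + 2/(-2 + 3*sqrt(4*(2 + 4)))) + 57)/(2*(-1*2 + 2/(-2 + 3*sqrt(4*(2 + 4))))) + (-1274 - 1137) = ((-2 + 2/(-2 + 3*sqrt(4*6))) + 57)/(2*(-2 + 2/(-2 + 3*sqrt(4*6)))) - 2411 = ((-2 + 2/(-2 + 3*sqrt(24))) + 57)/(2*(-2 + 2/(-2 + 3*sqrt(24)))) - 2411 = ((-2 + 2/(-2 + 3*(2*sqrt(6)))) + 57)/(2*(-2 + 2/(-2 + 3*(2*sqrt(6))))) - 2411 = ((-2 + 2/(-2 + 6*sqrt(6))) + 57)/(2*(-2 + 2/(-2 + 6*sqrt(6)))) - 2411 = (55 + 2/(-2 + 6*sqrt(6)))/(2*(-2 + 2/(-2 + 6*sqrt(6)))) - 2411 = -2411 + (55 + 2/(-2 + 6*sqrt(6)))/(2*(-2 + 2/(-2 + 6*sqrt(6))))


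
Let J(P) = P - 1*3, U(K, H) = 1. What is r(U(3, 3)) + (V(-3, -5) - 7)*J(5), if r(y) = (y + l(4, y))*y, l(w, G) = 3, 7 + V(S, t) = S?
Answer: -30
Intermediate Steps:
V(S, t) = -7 + S
J(P) = -3 + P (J(P) = P - 3 = -3 + P)
r(y) = y*(3 + y) (r(y) = (y + 3)*y = (3 + y)*y = y*(3 + y))
r(U(3, 3)) + (V(-3, -5) - 7)*J(5) = 1*(3 + 1) + ((-7 - 3) - 7)*(-3 + 5) = 1*4 + (-10 - 7)*2 = 4 - 17*2 = 4 - 34 = -30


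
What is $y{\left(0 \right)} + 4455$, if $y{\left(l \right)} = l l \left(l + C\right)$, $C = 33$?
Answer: $4455$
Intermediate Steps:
$y{\left(l \right)} = l^{2} \left(33 + l\right)$ ($y{\left(l \right)} = l l \left(l + 33\right) = l^{2} \left(33 + l\right)$)
$y{\left(0 \right)} + 4455 = 0^{2} \left(33 + 0\right) + 4455 = 0 \cdot 33 + 4455 = 0 + 4455 = 4455$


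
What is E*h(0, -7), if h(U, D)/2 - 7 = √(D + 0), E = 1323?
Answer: 18522 + 2646*I*√7 ≈ 18522.0 + 7000.7*I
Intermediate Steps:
h(U, D) = 14 + 2*√D (h(U, D) = 14 + 2*√(D + 0) = 14 + 2*√D)
E*h(0, -7) = 1323*(14 + 2*√(-7)) = 1323*(14 + 2*(I*√7)) = 1323*(14 + 2*I*√7) = 18522 + 2646*I*√7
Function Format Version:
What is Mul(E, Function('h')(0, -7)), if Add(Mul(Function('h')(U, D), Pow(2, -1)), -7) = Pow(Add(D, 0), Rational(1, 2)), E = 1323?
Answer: Add(18522, Mul(2646, I, Pow(7, Rational(1, 2)))) ≈ Add(18522., Mul(7000.7, I))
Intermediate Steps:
Function('h')(U, D) = Add(14, Mul(2, Pow(D, Rational(1, 2)))) (Function('h')(U, D) = Add(14, Mul(2, Pow(Add(D, 0), Rational(1, 2)))) = Add(14, Mul(2, Pow(D, Rational(1, 2)))))
Mul(E, Function('h')(0, -7)) = Mul(1323, Add(14, Mul(2, Pow(-7, Rational(1, 2))))) = Mul(1323, Add(14, Mul(2, Mul(I, Pow(7, Rational(1, 2)))))) = Mul(1323, Add(14, Mul(2, I, Pow(7, Rational(1, 2))))) = Add(18522, Mul(2646, I, Pow(7, Rational(1, 2))))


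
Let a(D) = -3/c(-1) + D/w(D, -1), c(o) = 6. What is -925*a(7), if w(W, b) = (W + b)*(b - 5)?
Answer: 23125/36 ≈ 642.36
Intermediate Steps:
w(W, b) = (-5 + b)*(W + b) (w(W, b) = (W + b)*(-5 + b) = (-5 + b)*(W + b))
a(D) = -½ + D/(6 - 6*D) (a(D) = -3/6 + D/((-1)² - 5*D - 5*(-1) + D*(-1)) = -3*⅙ + D/(1 - 5*D + 5 - D) = -½ + D/(6 - 6*D))
-925*a(7) = -925*(-3 + 4*7)/(6*(1 - 1*7)) = -925*(-3 + 28)/(6*(1 - 7)) = -925*25/(6*(-6)) = -925*(-1)*25/(6*6) = -925*(-25/36) = 23125/36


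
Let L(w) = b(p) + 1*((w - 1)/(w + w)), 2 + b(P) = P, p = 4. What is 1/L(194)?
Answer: 388/969 ≈ 0.40041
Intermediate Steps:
b(P) = -2 + P
L(w) = 2 + (-1 + w)/(2*w) (L(w) = (-2 + 4) + 1*((w - 1)/(w + w)) = 2 + 1*((-1 + w)/((2*w))) = 2 + 1*((-1 + w)*(1/(2*w))) = 2 + 1*((-1 + w)/(2*w)) = 2 + (-1 + w)/(2*w))
1/L(194) = 1/((½)*(-1 + 5*194)/194) = 1/((½)*(1/194)*(-1 + 970)) = 1/((½)*(1/194)*969) = 1/(969/388) = 388/969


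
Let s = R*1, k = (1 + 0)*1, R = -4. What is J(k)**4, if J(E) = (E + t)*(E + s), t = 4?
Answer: 50625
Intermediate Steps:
k = 1 (k = 1*1 = 1)
s = -4 (s = -4*1 = -4)
J(E) = (-4 + E)*(4 + E) (J(E) = (E + 4)*(E - 4) = (4 + E)*(-4 + E) = (-4 + E)*(4 + E))
J(k)**4 = (-16 + 1**2)**4 = (-16 + 1)**4 = (-15)**4 = 50625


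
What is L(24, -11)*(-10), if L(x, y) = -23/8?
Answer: 115/4 ≈ 28.750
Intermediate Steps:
L(x, y) = -23/8 (L(x, y) = -23*⅛ = -23/8)
L(24, -11)*(-10) = -23/8*(-10) = 115/4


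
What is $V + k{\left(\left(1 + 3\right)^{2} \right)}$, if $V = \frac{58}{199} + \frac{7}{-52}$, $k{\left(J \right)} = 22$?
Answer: $\frac{229279}{10348} \approx 22.157$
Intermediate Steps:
$V = \frac{1623}{10348}$ ($V = 58 \cdot \frac{1}{199} + 7 \left(- \frac{1}{52}\right) = \frac{58}{199} - \frac{7}{52} = \frac{1623}{10348} \approx 0.15684$)
$V + k{\left(\left(1 + 3\right)^{2} \right)} = \frac{1623}{10348} + 22 = \frac{229279}{10348}$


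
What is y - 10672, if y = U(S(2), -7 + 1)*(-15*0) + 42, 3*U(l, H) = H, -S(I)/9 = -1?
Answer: -10630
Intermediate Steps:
S(I) = 9 (S(I) = -9*(-1) = 9)
U(l, H) = H/3
y = 42 (y = ((-7 + 1)/3)*(-15*0) + 42 = ((1/3)*(-6))*0 + 42 = -2*0 + 42 = 0 + 42 = 42)
y - 10672 = 42 - 10672 = -10630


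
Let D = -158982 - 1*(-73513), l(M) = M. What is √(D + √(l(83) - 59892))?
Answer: √(-85469 + I*√59809) ≈ 0.418 + 292.35*I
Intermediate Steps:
D = -85469 (D = -158982 + 73513 = -85469)
√(D + √(l(83) - 59892)) = √(-85469 + √(83 - 59892)) = √(-85469 + √(-59809)) = √(-85469 + I*√59809)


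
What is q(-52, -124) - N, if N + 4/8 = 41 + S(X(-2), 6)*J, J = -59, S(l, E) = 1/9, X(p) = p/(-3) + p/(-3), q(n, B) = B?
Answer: -2843/18 ≈ -157.94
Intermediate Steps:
X(p) = -2*p/3 (X(p) = p*(-⅓) + p*(-⅓) = -p/3 - p/3 = -2*p/3)
S(l, E) = ⅑
N = 611/18 (N = -½ + (41 + (⅑)*(-59)) = -½ + (41 - 59/9) = -½ + 310/9 = 611/18 ≈ 33.944)
q(-52, -124) - N = -124 - 1*611/18 = -124 - 611/18 = -2843/18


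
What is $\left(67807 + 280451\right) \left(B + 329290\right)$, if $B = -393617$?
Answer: $-22402392366$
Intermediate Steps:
$\left(67807 + 280451\right) \left(B + 329290\right) = \left(67807 + 280451\right) \left(-393617 + 329290\right) = 348258 \left(-64327\right) = -22402392366$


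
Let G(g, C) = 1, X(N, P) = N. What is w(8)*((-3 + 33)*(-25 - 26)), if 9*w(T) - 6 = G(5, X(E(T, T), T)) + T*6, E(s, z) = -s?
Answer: -9350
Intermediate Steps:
w(T) = 7/9 + 2*T/3 (w(T) = ⅔ + (1 + T*6)/9 = ⅔ + (1 + 6*T)/9 = ⅔ + (⅑ + 2*T/3) = 7/9 + 2*T/3)
w(8)*((-3 + 33)*(-25 - 26)) = (7/9 + (⅔)*8)*((-3 + 33)*(-25 - 26)) = (7/9 + 16/3)*(30*(-51)) = (55/9)*(-1530) = -9350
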